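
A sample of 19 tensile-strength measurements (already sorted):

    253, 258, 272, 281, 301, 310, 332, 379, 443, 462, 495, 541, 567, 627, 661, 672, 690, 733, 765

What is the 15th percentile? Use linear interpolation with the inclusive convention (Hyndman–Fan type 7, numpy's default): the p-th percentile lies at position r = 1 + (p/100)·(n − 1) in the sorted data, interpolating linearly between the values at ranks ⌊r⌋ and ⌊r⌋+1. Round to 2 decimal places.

n = 19.
r = 1 + (15/100)·(19 − 1) = 1 + 2.7 = 3.7.
Rank 3 is 272 and rank 4 is 281.
Interpolate: 272 + 0.7·(281 − 272) = 272 + 0.7·9 = 278.3.

278.30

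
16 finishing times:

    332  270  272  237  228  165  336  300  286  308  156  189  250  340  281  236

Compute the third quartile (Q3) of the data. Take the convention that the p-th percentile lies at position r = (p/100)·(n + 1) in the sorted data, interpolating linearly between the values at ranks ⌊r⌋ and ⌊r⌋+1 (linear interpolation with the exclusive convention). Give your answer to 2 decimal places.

Sorted: 156, 165, 189, 228, 236, 237, 250, 270, 272, 281, 286, 300, 308, 332, 336, 340.
n = 16.
r = (75/100)·(16 + 1) = 12.75.
Rank 12 is 300 and rank 13 is 308.
Interpolate: 300 + 0.75·(308 − 300) = 300 + 0.75·8 = 306.

306.00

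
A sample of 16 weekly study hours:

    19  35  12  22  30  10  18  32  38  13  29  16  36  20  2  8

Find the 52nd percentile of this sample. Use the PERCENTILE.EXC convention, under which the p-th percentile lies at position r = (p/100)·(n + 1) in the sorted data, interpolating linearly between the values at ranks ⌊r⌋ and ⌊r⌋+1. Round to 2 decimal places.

Sorted: 2, 8, 10, 12, 13, 16, 18, 19, 20, 22, 29, 30, 32, 35, 36, 38.
n = 16.
r = (52/100)·(16 + 1) = 8.84.
Rank 8 is 19 and rank 9 is 20.
Interpolate: 19 + 0.84·(20 − 19) = 19 + 0.84·1 = 19.84.

19.84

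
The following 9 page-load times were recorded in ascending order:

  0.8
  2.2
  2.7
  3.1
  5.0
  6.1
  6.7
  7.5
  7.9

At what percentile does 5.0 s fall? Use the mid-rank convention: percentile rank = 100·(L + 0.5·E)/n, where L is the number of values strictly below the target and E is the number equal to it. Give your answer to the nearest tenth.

Count below 5.0: L = 4; count equal: E = 1; n = 9.
Percentile rank = 100·(4 + 0.5·1)/9 = 100·4.5/9 = 50.

50.0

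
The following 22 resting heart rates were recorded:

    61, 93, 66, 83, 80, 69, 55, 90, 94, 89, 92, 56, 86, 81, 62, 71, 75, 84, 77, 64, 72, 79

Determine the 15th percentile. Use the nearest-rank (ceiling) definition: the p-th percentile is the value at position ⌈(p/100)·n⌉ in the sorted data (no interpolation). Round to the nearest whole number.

62

Sorted: 55, 56, 61, 62, 64, 66, 69, 71, 72, 75, 77, 79, 80, 81, 83, 84, 86, 89, 90, 92, 93, 94.
n = 22.
Position = ⌈15/100 · 22⌉ = ⌈3.3⌉ = 4.
The value at rank 4 is 62.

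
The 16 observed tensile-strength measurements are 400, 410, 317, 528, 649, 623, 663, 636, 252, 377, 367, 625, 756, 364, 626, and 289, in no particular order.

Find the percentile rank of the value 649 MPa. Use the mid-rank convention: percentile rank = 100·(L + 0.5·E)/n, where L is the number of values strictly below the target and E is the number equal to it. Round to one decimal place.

Sorted: 252, 289, 317, 364, 367, 377, 400, 410, 528, 623, 625, 626, 636, 649, 663, 756.
Count below 649: L = 13; count equal: E = 1; n = 16.
Percentile rank = 100·(13 + 0.5·1)/16 = 100·13.5/16 = 84.38.

84.4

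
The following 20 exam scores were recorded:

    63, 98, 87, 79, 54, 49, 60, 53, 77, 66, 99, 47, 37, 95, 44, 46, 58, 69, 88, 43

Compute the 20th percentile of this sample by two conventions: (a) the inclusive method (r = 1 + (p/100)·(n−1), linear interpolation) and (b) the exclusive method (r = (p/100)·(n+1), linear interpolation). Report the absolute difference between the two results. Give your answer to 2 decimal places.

0.60

Sorted: 37, 43, 44, 46, 47, 49, 53, 54, 58, 60, 63, 66, 69, 77, 79, 87, 88, 95, 98, 99.
n = 20.
(a) r = 4.8; between ranks 4 (46) and 5 (47): 46.8.
(b) r = 4.2; between ranks 4 (46) and 5 (47): 46.2.
|46.8 − 46.2| = 0.6.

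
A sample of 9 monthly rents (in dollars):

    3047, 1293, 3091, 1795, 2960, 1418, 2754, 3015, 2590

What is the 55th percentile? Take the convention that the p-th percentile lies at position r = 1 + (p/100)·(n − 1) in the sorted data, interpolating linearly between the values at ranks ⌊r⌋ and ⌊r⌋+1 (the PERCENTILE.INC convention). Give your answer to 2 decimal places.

Sorted: 1293, 1418, 1795, 2590, 2754, 2960, 3015, 3047, 3091.
n = 9.
r = 1 + (55/100)·(9 − 1) = 1 + 4.4 = 5.4.
Rank 5 is 2754 and rank 6 is 2960.
Interpolate: 2754 + 0.4·(2960 − 2754) = 2754 + 0.4·206 = 2836.4.

2836.40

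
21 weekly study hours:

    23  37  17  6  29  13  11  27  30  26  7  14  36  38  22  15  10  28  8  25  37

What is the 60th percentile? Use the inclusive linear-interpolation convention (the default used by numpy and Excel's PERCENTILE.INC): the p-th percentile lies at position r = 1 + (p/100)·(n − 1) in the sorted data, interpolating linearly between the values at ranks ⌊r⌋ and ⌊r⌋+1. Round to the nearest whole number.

26

Sorted: 6, 7, 8, 10, 11, 13, 14, 15, 17, 22, 23, 25, 26, 27, 28, 29, 30, 36, 37, 37, 38.
n = 21.
r = 1 + (60/100)·(21 − 1) = 1 + 12 = 13.
r is an integer, so P60 is the value at rank 13: 26.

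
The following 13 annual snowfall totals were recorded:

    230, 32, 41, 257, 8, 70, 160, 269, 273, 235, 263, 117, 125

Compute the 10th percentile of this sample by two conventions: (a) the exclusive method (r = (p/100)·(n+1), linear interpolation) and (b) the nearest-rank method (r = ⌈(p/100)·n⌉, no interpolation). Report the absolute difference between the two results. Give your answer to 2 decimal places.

Sorted: 8, 32, 41, 70, 117, 125, 160, 230, 235, 257, 263, 269, 273.
n = 13.
(a) r = 1.4; between ranks 1 (8) and 2 (32): 17.6.
(b) the nearest-rank method: rank 2 → 32.
|17.6 − 32| = 14.4.

14.40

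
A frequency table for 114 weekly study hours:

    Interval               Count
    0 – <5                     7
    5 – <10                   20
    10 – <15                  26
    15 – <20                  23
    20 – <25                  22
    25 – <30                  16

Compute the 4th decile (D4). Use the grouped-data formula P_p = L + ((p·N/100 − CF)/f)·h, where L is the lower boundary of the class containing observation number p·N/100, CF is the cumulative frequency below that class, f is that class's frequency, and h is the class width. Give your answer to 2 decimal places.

N = 114; target position k = 40/100 · 114 = 45.6.
Cumulative frequencies: 7, 27, 53, 76, 98, 114.
Observation 45.6 falls in the class 10 – <15.
L = 10, CF = 27, f = 26, h = 5.
P40 = 10 + ((45.6 − 27)/26)·5 = 10 + 3.57692 = 13.5769.

13.58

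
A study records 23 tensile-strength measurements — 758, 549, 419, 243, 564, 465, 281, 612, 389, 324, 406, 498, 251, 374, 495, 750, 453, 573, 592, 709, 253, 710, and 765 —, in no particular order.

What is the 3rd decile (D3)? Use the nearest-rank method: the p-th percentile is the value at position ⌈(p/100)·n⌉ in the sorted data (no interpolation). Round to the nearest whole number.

Sorted: 243, 251, 253, 281, 324, 374, 389, 406, 419, 453, 465, 495, 498, 549, 564, 573, 592, 612, 709, 710, 750, 758, 765.
n = 23.
Position = ⌈30/100 · 23⌉ = ⌈6.9⌉ = 7.
The value at rank 7 is 389.

389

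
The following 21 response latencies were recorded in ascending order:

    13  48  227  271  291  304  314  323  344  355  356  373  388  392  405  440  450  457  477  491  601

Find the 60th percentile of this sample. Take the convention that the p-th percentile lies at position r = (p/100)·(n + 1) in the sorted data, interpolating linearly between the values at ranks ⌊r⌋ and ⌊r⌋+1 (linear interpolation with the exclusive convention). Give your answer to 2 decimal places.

388.80

n = 21.
r = (60/100)·(21 + 1) = 13.2.
Rank 13 is 388 and rank 14 is 392.
Interpolate: 388 + 0.2·(392 − 388) = 388 + 0.2·4 = 388.8.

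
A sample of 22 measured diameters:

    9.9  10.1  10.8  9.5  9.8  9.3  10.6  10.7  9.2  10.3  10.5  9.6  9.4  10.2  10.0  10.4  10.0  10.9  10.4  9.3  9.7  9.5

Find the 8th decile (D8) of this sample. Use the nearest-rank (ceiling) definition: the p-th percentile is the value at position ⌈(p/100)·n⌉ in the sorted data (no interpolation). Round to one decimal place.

Sorted: 9.2, 9.3, 9.3, 9.4, 9.5, 9.5, 9.6, 9.7, 9.8, 9.9, 10.0, 10.0, 10.1, 10.2, 10.3, 10.4, 10.4, 10.5, 10.6, 10.7, 10.8, 10.9.
n = 22.
Position = ⌈80/100 · 22⌉ = ⌈17.6⌉ = 18.
The value at rank 18 is 10.5.

10.5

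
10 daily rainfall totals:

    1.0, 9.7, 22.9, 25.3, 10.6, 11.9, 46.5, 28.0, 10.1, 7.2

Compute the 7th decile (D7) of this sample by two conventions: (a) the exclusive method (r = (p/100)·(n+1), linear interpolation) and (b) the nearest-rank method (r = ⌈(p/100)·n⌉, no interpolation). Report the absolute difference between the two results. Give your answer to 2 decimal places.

Sorted: 1.0, 7.2, 9.7, 10.1, 10.6, 11.9, 22.9, 25.3, 28.0, 46.5.
n = 10.
(a) r = 7.7; between ranks 7 (22.9) and 8 (25.3): 24.58.
(b) the nearest-rank method: rank 7 → 22.9.
|24.58 − 22.9| = 1.68.

1.68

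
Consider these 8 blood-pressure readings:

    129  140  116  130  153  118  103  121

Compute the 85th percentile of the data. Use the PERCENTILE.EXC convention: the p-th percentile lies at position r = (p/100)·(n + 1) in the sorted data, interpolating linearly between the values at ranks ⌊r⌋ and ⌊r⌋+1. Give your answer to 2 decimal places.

148.45

Sorted: 103, 116, 118, 121, 129, 130, 140, 153.
n = 8.
r = (85/100)·(8 + 1) = 7.65.
Rank 7 is 140 and rank 8 is 153.
Interpolate: 140 + 0.65·(153 − 140) = 140 + 0.65·13 = 148.45.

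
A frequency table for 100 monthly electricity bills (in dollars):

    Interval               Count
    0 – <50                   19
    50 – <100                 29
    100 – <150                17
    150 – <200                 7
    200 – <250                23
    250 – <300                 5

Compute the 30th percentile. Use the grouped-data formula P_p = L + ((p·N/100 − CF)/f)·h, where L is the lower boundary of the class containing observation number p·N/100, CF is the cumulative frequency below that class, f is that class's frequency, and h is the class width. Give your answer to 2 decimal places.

N = 100; target position k = 30/100 · 100 = 30.
Cumulative frequencies: 19, 48, 65, 72, 95, 100.
Observation 30 falls in the class 50 – <100.
L = 50, CF = 19, f = 29, h = 50.
P30 = 50 + ((30 − 19)/29)·50 = 50 + 18.9655 = 68.9655.

68.97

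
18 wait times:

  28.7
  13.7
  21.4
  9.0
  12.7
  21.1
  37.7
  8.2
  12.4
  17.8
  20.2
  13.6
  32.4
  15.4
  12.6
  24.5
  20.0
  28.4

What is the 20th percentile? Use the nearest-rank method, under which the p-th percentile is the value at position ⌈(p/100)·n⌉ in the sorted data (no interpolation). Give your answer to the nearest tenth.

Sorted: 8.2, 9.0, 12.4, 12.6, 12.7, 13.6, 13.7, 15.4, 17.8, 20.0, 20.2, 21.1, 21.4, 24.5, 28.4, 28.7, 32.4, 37.7.
n = 18.
Position = ⌈20/100 · 18⌉ = ⌈3.6⌉ = 4.
The value at rank 4 is 12.6.

12.6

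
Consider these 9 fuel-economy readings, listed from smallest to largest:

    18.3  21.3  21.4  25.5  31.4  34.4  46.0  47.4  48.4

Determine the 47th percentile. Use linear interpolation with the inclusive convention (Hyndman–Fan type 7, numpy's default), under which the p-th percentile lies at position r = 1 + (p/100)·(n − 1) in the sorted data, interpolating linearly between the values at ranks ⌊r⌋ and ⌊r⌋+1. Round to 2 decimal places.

n = 9.
r = 1 + (47/100)·(9 − 1) = 1 + 3.76 = 4.76.
Rank 4 is 25.5 and rank 5 is 31.4.
Interpolate: 25.5 + 0.76·(31.4 − 25.5) = 25.5 + 0.76·5.9 = 29.984.

29.98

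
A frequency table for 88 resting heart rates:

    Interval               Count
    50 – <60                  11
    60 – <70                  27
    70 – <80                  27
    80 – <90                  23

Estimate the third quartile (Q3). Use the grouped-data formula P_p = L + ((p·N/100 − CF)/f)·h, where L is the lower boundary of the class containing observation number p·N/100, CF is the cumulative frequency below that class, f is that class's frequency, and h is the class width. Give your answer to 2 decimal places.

N = 88; target position k = 75/100 · 88 = 66.
Cumulative frequencies: 11, 38, 65, 88.
Observation 66 falls in the class 80 – <90.
L = 80, CF = 65, f = 23, h = 10.
P75 = 80 + ((66 − 65)/23)·10 = 80 + 0.434783 = 80.4348.

80.43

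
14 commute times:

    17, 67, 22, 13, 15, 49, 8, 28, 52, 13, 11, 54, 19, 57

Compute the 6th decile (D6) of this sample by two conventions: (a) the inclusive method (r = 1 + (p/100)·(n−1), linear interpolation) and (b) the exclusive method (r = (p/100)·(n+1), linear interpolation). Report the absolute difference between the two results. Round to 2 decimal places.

1.20

Sorted: 8, 11, 13, 13, 15, 17, 19, 22, 28, 49, 52, 54, 57, 67.
n = 14.
(a) r = 8.8; between ranks 8 (22) and 9 (28): 26.8.
(b) r = 9 → value at rank 9 = 28.
|26.8 − 28| = 1.2.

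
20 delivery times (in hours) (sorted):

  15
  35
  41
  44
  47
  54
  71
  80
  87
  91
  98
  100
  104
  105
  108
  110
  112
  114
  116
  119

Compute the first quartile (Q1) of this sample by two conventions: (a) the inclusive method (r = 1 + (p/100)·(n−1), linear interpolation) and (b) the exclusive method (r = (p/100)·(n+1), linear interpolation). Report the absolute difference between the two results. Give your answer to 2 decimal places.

3.50

n = 20.
(a) r = 5.75; between ranks 5 (47) and 6 (54): 52.25.
(b) r = 5.25; between ranks 5 (47) and 6 (54): 48.75.
|52.25 − 48.75| = 3.5.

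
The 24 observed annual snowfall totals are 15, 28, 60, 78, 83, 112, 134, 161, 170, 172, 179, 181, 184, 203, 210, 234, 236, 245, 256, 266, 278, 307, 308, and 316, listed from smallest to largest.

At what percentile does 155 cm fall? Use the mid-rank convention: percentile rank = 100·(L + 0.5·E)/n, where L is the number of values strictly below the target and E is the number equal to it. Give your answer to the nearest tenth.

Count below 155: L = 7; count equal: E = 0; n = 24.
Percentile rank = 100·(7 + 0.5·0)/24 = 100·7/24 = 29.17.

29.2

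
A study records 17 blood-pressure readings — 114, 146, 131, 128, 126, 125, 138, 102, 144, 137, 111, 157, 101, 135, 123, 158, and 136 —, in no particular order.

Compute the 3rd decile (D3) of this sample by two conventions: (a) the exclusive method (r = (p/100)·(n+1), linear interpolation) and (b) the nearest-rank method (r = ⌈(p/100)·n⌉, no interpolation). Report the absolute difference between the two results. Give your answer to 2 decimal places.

1.20

Sorted: 101, 102, 111, 114, 123, 125, 126, 128, 131, 135, 136, 137, 138, 144, 146, 157, 158.
n = 17.
(a) r = 5.4; between ranks 5 (123) and 6 (125): 123.8.
(b) the nearest-rank method: rank 6 → 125.
|123.8 − 125| = 1.2.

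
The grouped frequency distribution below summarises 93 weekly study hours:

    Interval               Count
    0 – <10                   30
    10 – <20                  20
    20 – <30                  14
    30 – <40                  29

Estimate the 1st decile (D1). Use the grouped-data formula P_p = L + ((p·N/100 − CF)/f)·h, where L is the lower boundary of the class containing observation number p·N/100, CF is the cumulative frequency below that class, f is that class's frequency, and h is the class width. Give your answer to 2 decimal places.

N = 93; target position k = 10/100 · 93 = 9.3.
Cumulative frequencies: 30, 50, 64, 93.
Observation 9.3 falls in the class 0 – <10.
L = 0, CF = 0, f = 30, h = 10.
P10 = 0 + ((9.3 − 0)/30)·10 = 0 + 3.1 = 3.1.

3.10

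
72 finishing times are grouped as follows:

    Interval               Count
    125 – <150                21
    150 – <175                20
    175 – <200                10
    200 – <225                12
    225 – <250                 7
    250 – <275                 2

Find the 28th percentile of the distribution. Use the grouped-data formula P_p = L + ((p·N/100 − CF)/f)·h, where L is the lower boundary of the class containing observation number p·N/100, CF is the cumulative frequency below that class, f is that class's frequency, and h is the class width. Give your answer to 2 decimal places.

N = 72; target position k = 28/100 · 72 = 20.16.
Cumulative frequencies: 21, 41, 51, 63, 70, 72.
Observation 20.16 falls in the class 125 – <150.
L = 125, CF = 0, f = 21, h = 25.
P28 = 125 + ((20.16 − 0)/21)·25 = 125 + 24 = 149.

149.00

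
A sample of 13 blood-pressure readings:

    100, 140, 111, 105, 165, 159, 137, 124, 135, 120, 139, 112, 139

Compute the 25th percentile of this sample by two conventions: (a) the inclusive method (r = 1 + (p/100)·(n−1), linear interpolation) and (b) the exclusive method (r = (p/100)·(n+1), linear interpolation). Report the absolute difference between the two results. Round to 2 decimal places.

Sorted: 100, 105, 111, 112, 120, 124, 135, 137, 139, 139, 140, 159, 165.
n = 13.
(a) r = 4 → value at rank 4 = 112.
(b) r = 3.5; between ranks 3 (111) and 4 (112): 111.5.
|112 − 111.5| = 0.5.

0.50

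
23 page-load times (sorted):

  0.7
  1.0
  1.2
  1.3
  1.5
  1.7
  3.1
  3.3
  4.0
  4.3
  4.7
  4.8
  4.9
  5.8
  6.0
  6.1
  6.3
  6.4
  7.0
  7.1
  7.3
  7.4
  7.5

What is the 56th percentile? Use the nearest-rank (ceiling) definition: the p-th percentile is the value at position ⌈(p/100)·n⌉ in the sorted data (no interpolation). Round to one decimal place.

4.9

n = 23.
Position = ⌈56/100 · 23⌉ = ⌈12.88⌉ = 13.
The value at rank 13 is 4.9.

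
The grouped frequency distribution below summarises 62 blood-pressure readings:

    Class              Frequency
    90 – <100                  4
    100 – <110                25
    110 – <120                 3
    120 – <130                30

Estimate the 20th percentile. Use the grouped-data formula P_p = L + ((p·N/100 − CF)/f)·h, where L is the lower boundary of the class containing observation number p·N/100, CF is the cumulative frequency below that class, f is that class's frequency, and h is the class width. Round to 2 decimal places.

103.36

N = 62; target position k = 20/100 · 62 = 12.4.
Cumulative frequencies: 4, 29, 32, 62.
Observation 12.4 falls in the class 100 – <110.
L = 100, CF = 4, f = 25, h = 10.
P20 = 100 + ((12.4 − 4)/25)·10 = 100 + 3.36 = 103.36.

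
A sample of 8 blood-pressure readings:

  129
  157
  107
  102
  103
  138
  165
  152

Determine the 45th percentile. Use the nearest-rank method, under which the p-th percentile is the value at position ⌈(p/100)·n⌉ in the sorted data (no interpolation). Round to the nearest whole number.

Sorted: 102, 103, 107, 129, 138, 152, 157, 165.
n = 8.
Position = ⌈45/100 · 8⌉ = ⌈3.6⌉ = 4.
The value at rank 4 is 129.

129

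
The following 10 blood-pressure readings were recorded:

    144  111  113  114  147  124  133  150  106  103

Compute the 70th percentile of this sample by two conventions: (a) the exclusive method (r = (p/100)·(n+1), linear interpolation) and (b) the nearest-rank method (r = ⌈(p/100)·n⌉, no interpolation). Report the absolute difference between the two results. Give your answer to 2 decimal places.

7.70

Sorted: 103, 106, 111, 113, 114, 124, 133, 144, 147, 150.
n = 10.
(a) r = 7.7; between ranks 7 (133) and 8 (144): 140.7.
(b) the nearest-rank method: rank 7 → 133.
|140.7 − 133| = 7.7.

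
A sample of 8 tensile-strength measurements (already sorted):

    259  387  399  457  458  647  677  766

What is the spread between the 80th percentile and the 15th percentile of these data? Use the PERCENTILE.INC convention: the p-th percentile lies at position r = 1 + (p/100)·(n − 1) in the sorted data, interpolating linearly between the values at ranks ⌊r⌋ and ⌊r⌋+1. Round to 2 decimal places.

277.40

n = 8.
P15: r = 2.05; ranks 2–3 are 387, 399; interpolating gives 387.6.
P80: r = 6.6; ranks 6–7 are 647, 677; interpolating gives 665.
Difference: 665 − 387.6 = 277.4.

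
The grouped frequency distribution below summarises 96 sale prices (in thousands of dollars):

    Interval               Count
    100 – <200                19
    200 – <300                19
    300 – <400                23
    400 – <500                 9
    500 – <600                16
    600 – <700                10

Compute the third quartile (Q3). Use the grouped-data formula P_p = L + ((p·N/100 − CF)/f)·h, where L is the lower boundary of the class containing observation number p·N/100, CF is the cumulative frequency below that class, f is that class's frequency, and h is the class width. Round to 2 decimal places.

N = 96; target position k = 75/100 · 96 = 72.
Cumulative frequencies: 19, 38, 61, 70, 86, 96.
Observation 72 falls in the class 500 – <600.
L = 500, CF = 70, f = 16, h = 100.
P75 = 500 + ((72 − 70)/16)·100 = 500 + 12.5 = 512.5.

512.50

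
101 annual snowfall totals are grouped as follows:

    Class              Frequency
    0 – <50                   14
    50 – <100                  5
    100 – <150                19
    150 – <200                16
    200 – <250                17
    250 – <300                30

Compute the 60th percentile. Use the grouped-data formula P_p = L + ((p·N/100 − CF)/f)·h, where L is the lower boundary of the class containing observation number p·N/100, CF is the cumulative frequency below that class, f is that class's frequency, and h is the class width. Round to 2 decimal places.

219.41

N = 101; target position k = 60/100 · 101 = 60.6.
Cumulative frequencies: 14, 19, 38, 54, 71, 101.
Observation 60.6 falls in the class 200 – <250.
L = 200, CF = 54, f = 17, h = 50.
P60 = 200 + ((60.6 − 54)/17)·50 = 200 + 19.4118 = 219.412.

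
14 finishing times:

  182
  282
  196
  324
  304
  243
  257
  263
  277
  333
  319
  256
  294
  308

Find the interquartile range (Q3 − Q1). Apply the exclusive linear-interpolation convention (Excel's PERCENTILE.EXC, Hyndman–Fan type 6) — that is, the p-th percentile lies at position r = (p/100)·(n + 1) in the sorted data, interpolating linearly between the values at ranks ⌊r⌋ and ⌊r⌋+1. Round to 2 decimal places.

Sorted: 182, 196, 243, 256, 257, 263, 277, 282, 294, 304, 308, 319, 324, 333.
n = 14.
P25: r = 3.75; ranks 3–4 are 243, 256; interpolating gives 252.75.
P75: r = 11.25; ranks 11–12 are 308, 319; interpolating gives 310.75.
Difference: 310.75 − 252.75 = 58.

58.00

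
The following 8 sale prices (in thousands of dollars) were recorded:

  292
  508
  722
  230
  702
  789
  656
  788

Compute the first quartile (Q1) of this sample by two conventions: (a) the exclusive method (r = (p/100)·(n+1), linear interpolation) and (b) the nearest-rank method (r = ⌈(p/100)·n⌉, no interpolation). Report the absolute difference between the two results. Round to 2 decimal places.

Sorted: 230, 292, 508, 656, 702, 722, 788, 789.
n = 8.
(a) r = 2.25; between ranks 2 (292) and 3 (508): 346.
(b) the nearest-rank method: rank 2 → 292.
|346 − 292| = 54.

54.00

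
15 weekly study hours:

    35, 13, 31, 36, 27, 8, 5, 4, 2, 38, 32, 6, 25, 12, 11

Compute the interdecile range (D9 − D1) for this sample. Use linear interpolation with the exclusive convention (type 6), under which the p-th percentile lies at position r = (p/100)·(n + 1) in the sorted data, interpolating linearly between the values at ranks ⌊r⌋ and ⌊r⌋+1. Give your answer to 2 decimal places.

Sorted: 2, 4, 5, 6, 8, 11, 12, 13, 25, 27, 31, 32, 35, 36, 38.
n = 15.
P10: r = 1.6; ranks 1–2 are 2, 4; interpolating gives 3.2.
P90: r = 14.4; ranks 14–15 are 36, 38; interpolating gives 36.8.
Difference: 36.8 − 3.2 = 33.6.

33.60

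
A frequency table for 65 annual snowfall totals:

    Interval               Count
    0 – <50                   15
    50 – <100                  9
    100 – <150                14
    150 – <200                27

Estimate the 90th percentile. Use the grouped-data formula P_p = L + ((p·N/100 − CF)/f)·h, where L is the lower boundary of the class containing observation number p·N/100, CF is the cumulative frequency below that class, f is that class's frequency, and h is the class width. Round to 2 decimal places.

187.96

N = 65; target position k = 90/100 · 65 = 58.5.
Cumulative frequencies: 15, 24, 38, 65.
Observation 58.5 falls in the class 150 – <200.
L = 150, CF = 38, f = 27, h = 50.
P90 = 150 + ((58.5 − 38)/27)·50 = 150 + 37.963 = 187.963.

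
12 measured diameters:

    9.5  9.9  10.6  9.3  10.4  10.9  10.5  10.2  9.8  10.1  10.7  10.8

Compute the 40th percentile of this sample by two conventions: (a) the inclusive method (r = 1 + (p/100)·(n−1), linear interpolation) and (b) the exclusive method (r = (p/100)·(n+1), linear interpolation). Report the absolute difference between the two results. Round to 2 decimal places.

Sorted: 9.3, 9.5, 9.8, 9.9, 10.1, 10.2, 10.4, 10.5, 10.6, 10.7, 10.8, 10.9.
n = 12.
(a) r = 5.4; between ranks 5 (10.1) and 6 (10.2): 10.14.
(b) r = 5.2; between ranks 5 (10.1) and 6 (10.2): 10.12.
|10.14 − 10.12| = 0.02.

0.02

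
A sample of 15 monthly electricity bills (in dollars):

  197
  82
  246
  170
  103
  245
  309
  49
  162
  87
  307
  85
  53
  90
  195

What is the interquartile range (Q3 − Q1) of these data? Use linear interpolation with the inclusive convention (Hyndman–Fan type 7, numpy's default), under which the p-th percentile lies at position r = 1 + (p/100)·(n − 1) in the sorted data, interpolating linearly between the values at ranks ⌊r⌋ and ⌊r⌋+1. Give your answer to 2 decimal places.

135.00

Sorted: 49, 53, 82, 85, 87, 90, 103, 162, 170, 195, 197, 245, 246, 307, 309.
n = 15.
P25: r = 4.5; ranks 4–5 are 85, 87; interpolating gives 86.
P75: r = 11.5; ranks 11–12 are 197, 245; interpolating gives 221.
Difference: 221 − 86 = 135.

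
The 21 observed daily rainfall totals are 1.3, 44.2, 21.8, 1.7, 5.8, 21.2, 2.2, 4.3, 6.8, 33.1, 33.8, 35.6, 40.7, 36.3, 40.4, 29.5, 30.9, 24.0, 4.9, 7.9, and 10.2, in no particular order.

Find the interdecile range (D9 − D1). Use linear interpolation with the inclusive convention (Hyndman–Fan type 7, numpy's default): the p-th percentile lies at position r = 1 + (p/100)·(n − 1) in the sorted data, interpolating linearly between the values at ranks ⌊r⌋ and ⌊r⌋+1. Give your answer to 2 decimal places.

38.20

Sorted: 1.3, 1.7, 2.2, 4.3, 4.9, 5.8, 6.8, 7.9, 10.2, 21.2, 21.8, 24.0, 29.5, 30.9, 33.1, 33.8, 35.6, 36.3, 40.4, 40.7, 44.2.
n = 21.
P10: r = 3 (integer) → 2.2.
P90: r = 19 (integer) → 40.4.
Difference: 40.4 − 2.2 = 38.2.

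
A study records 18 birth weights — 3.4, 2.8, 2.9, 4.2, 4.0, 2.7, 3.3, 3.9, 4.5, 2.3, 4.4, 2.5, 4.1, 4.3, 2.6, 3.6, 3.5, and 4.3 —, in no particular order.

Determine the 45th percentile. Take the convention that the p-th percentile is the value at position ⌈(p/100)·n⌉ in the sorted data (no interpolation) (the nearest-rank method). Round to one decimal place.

Sorted: 2.3, 2.5, 2.6, 2.7, 2.8, 2.9, 3.3, 3.4, 3.5, 3.6, 3.9, 4.0, 4.1, 4.2, 4.3, 4.3, 4.4, 4.5.
n = 18.
Position = ⌈45/100 · 18⌉ = ⌈8.1⌉ = 9.
The value at rank 9 is 3.5.

3.5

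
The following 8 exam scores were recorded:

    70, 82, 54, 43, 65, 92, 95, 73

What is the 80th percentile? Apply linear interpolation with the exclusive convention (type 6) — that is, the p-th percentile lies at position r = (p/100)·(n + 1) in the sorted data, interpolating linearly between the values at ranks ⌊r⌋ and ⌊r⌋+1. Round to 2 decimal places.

Sorted: 43, 54, 65, 70, 73, 82, 92, 95.
n = 8.
r = (80/100)·(8 + 1) = 7.2.
Rank 7 is 92 and rank 8 is 95.
Interpolate: 92 + 0.2·(95 − 92) = 92 + 0.2·3 = 92.6.

92.60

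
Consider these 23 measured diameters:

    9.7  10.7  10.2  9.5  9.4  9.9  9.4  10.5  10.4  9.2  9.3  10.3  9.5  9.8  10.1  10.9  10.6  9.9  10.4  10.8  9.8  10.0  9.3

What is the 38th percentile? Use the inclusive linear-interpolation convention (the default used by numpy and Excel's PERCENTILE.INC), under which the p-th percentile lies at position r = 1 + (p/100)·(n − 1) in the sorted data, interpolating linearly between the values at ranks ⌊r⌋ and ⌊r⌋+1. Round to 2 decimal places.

9.80

Sorted: 9.2, 9.3, 9.3, 9.4, 9.4, 9.5, 9.5, 9.7, 9.8, 9.8, 9.9, 9.9, 10.0, 10.1, 10.2, 10.3, 10.4, 10.4, 10.5, 10.6, 10.7, 10.8, 10.9.
n = 23.
r = 1 + (38/100)·(23 − 1) = 1 + 8.36 = 9.36.
Rank 9 is 9.8 and rank 10 is 9.8.
Interpolate: 9.8 + 0.36·(9.8 − 9.8) = 9.8 + 0.36·0 = 9.8.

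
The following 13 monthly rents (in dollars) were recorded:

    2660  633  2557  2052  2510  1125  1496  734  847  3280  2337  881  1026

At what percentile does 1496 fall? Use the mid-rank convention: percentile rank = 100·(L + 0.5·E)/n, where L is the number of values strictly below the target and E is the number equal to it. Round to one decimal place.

Sorted: 633, 734, 847, 881, 1026, 1125, 1496, 2052, 2337, 2510, 2557, 2660, 3280.
Count below 1496: L = 6; count equal: E = 1; n = 13.
Percentile rank = 100·(6 + 0.5·1)/13 = 100·6.5/13 = 50.

50.0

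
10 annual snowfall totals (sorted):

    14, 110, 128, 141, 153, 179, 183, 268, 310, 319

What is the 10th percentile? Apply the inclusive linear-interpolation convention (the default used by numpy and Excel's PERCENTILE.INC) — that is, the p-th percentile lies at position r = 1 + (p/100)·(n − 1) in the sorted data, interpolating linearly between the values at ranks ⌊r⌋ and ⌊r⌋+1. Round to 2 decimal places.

n = 10.
r = 1 + (10/100)·(10 − 1) = 1 + 0.9 = 1.9.
Rank 1 is 14 and rank 2 is 110.
Interpolate: 14 + 0.9·(110 − 14) = 14 + 0.9·96 = 100.4.

100.40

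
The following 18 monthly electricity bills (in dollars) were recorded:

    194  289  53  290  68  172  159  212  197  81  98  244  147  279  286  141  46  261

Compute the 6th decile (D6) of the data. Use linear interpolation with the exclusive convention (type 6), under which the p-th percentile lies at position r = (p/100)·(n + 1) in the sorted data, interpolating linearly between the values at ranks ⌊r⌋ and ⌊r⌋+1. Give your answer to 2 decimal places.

Sorted: 46, 53, 68, 81, 98, 141, 147, 159, 172, 194, 197, 212, 244, 261, 279, 286, 289, 290.
n = 18.
r = (60/100)·(18 + 1) = 11.4.
Rank 11 is 197 and rank 12 is 212.
Interpolate: 197 + 0.4·(212 − 197) = 197 + 0.4·15 = 203.

203.00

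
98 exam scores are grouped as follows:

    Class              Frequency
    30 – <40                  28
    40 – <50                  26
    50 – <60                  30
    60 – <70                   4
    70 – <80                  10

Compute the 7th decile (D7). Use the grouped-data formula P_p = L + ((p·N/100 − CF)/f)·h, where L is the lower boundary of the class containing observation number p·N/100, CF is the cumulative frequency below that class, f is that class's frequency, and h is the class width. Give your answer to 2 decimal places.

54.87

N = 98; target position k = 70/100 · 98 = 68.6.
Cumulative frequencies: 28, 54, 84, 88, 98.
Observation 68.6 falls in the class 50 – <60.
L = 50, CF = 54, f = 30, h = 10.
P70 = 50 + ((68.6 − 54)/30)·10 = 50 + 4.86667 = 54.8667.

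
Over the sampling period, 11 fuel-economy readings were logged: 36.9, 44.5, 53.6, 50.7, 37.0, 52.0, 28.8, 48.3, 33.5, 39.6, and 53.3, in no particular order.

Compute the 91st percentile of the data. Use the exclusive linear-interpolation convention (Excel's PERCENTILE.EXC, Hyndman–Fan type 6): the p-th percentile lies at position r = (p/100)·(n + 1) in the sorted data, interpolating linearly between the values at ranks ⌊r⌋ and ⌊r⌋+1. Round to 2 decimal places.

Sorted: 28.8, 33.5, 36.9, 37.0, 39.6, 44.5, 48.3, 50.7, 52.0, 53.3, 53.6.
n = 11.
r = (91/100)·(11 + 1) = 10.92.
Rank 10 is 53.3 and rank 11 is 53.6.
Interpolate: 53.3 + 0.92·(53.6 − 53.3) = 53.3 + 0.92·0.3 = 53.576.

53.58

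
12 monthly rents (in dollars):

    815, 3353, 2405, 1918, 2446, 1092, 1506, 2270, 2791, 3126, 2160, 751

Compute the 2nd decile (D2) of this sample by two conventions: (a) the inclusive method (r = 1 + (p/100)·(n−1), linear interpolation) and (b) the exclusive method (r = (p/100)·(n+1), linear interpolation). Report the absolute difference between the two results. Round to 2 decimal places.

193.60

Sorted: 751, 815, 1092, 1506, 1918, 2160, 2270, 2405, 2446, 2791, 3126, 3353.
n = 12.
(a) r = 3.2; between ranks 3 (1092) and 4 (1506): 1174.8.
(b) r = 2.6; between ranks 2 (815) and 3 (1092): 981.2.
|1174.8 − 981.2| = 193.6.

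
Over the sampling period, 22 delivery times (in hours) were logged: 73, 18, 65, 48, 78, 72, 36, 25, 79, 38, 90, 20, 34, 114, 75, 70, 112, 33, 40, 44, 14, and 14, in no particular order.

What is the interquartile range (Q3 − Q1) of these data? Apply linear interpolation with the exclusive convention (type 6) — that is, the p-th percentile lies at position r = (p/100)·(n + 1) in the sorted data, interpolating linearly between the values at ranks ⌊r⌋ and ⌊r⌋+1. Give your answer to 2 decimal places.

Sorted: 14, 14, 18, 20, 25, 33, 34, 36, 38, 40, 44, 48, 65, 70, 72, 73, 75, 78, 79, 90, 112, 114.
n = 22.
P25: r = 5.75; ranks 5–6 are 25, 33; interpolating gives 31.
P75: r = 17.25; ranks 17–18 are 75, 78; interpolating gives 75.75.
Difference: 75.75 − 31 = 44.75.

44.75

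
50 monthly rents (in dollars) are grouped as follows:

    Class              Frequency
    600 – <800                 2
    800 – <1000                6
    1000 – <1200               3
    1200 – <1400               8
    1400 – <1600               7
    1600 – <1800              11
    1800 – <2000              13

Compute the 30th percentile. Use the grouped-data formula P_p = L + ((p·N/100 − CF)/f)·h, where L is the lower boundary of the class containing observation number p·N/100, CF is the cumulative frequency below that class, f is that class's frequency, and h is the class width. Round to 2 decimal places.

N = 50; target position k = 30/100 · 50 = 15.
Cumulative frequencies: 2, 8, 11, 19, 26, 37, 50.
Observation 15 falls in the class 1200 – <1400.
L = 1200, CF = 11, f = 8, h = 200.
P30 = 1200 + ((15 − 11)/8)·200 = 1200 + 100 = 1300.

1300.00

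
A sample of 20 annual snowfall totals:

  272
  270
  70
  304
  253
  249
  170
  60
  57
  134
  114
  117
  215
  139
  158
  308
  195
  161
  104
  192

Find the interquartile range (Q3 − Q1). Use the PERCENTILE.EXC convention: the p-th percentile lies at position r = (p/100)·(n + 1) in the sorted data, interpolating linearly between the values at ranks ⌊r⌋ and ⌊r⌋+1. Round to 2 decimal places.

Sorted: 57, 60, 70, 104, 114, 117, 134, 139, 158, 161, 170, 192, 195, 215, 249, 253, 270, 272, 304, 308.
n = 20.
P25: r = 5.25; ranks 5–6 are 114, 117; interpolating gives 114.75.
P75: r = 15.75; ranks 15–16 are 249, 253; interpolating gives 252.
Difference: 252 − 114.75 = 137.25.

137.25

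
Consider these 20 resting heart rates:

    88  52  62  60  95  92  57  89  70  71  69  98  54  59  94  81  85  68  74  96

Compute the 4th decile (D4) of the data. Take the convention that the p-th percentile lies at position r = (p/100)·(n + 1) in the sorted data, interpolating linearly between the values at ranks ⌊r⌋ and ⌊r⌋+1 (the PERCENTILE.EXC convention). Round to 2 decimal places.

Sorted: 52, 54, 57, 59, 60, 62, 68, 69, 70, 71, 74, 81, 85, 88, 89, 92, 94, 95, 96, 98.
n = 20.
r = (40/100)·(20 + 1) = 8.4.
Rank 8 is 69 and rank 9 is 70.
Interpolate: 69 + 0.4·(70 − 69) = 69 + 0.4·1 = 69.4.

69.40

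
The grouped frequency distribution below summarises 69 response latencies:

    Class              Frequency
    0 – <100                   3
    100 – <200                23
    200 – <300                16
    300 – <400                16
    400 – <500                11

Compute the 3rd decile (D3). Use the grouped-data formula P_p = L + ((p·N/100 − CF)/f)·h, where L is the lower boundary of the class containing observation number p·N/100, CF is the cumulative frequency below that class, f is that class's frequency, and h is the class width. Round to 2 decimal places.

N = 69; target position k = 30/100 · 69 = 20.7.
Cumulative frequencies: 3, 26, 42, 58, 69.
Observation 20.7 falls in the class 100 – <200.
L = 100, CF = 3, f = 23, h = 100.
P30 = 100 + ((20.7 − 3)/23)·100 = 100 + 76.9565 = 176.957.

176.96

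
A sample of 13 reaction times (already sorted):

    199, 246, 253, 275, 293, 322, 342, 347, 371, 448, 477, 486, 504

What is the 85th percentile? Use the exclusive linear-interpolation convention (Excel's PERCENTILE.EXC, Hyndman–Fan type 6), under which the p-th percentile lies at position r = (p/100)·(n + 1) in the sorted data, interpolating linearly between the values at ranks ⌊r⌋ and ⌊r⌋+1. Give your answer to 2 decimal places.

485.10

n = 13.
r = (85/100)·(13 + 1) = 11.9.
Rank 11 is 477 and rank 12 is 486.
Interpolate: 477 + 0.9·(486 − 477) = 477 + 0.9·9 = 485.1.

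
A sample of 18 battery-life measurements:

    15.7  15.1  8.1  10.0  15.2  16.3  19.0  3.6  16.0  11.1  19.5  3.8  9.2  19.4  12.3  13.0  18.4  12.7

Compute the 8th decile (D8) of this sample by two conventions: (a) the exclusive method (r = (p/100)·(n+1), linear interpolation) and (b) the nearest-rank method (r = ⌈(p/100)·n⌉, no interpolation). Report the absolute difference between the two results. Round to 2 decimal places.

0.12

Sorted: 3.6, 3.8, 8.1, 9.2, 10.0, 11.1, 12.3, 12.7, 13.0, 15.1, 15.2, 15.7, 16.0, 16.3, 18.4, 19.0, 19.4, 19.5.
n = 18.
(a) r = 15.2; between ranks 15 (18.4) and 16 (19.0): 18.52.
(b) the nearest-rank method: rank 15 → 18.4.
|18.52 − 18.4| = 0.12.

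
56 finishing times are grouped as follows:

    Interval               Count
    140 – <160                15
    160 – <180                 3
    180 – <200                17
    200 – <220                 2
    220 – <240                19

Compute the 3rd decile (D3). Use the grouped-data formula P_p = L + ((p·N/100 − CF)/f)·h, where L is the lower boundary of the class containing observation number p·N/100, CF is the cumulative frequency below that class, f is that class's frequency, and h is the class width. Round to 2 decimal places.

172.00

N = 56; target position k = 30/100 · 56 = 16.8.
Cumulative frequencies: 15, 18, 35, 37, 56.
Observation 16.8 falls in the class 160 – <180.
L = 160, CF = 15, f = 3, h = 20.
P30 = 160 + ((16.8 − 15)/3)·20 = 160 + 12 = 172.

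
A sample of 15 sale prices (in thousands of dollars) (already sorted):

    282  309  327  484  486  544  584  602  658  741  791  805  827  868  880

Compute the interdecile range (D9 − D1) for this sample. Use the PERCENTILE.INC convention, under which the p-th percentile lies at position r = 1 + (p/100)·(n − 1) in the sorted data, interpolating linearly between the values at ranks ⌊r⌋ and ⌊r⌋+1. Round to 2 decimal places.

n = 15.
P10: r = 2.4; ranks 2–3 are 309, 327; interpolating gives 316.2.
P90: r = 13.6; ranks 13–14 are 827, 868; interpolating gives 851.6.
Difference: 851.6 − 316.2 = 535.4.

535.40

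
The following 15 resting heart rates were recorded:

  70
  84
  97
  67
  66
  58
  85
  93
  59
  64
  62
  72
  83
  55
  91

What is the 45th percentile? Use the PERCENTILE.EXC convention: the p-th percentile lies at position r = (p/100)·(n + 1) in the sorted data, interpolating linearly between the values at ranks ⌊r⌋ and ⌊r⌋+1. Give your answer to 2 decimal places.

Sorted: 55, 58, 59, 62, 64, 66, 67, 70, 72, 83, 84, 85, 91, 93, 97.
n = 15.
r = (45/100)·(15 + 1) = 7.2.
Rank 7 is 67 and rank 8 is 70.
Interpolate: 67 + 0.2·(70 − 67) = 67 + 0.2·3 = 67.6.

67.60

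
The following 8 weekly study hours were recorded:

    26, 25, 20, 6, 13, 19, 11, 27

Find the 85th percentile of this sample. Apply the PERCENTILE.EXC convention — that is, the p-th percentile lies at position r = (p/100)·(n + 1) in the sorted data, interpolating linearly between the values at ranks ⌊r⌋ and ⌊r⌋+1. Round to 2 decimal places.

Sorted: 6, 11, 13, 19, 20, 25, 26, 27.
n = 8.
r = (85/100)·(8 + 1) = 7.65.
Rank 7 is 26 and rank 8 is 27.
Interpolate: 26 + 0.65·(27 − 26) = 26 + 0.65·1 = 26.65.

26.65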